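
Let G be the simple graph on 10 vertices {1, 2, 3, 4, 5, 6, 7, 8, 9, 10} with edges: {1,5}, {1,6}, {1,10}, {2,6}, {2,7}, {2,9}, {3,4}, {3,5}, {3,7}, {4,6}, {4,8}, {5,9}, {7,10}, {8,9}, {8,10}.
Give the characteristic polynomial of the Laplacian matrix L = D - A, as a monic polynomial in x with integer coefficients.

x^10 - 30x^9 + 390x^8 - 2880x^7 + 13305x^6 - 39882x^5 + 77640x^4 - 94800x^3 + 66000x^2 - 20000x

Each diagonal entry of L is the vertex degree and each off-diagonal entry is -1 where an edge is present, 0 otherwise; in the order [1, 2, 3, 4, 5, 6, 7, 8, 9, 10] the diagonal is [3, 3, 3, 3, 3, 3, 3, 3, 3, 3]. Computing det(xI - L) by cofactor expansion (or equivalently via sum-over-permutations) gives x^10 - 30x^9 + 390x^8 - 2880x^7 + 13305x^6 - 39882x^5 + 77640x^4 - 94800x^3 + 66000x^2 - 20000x. The constant term is 0 because L is singular (the all-ones vector lies in its kernel). By the matrix-tree theorem the graph has (1/10) * product of the nonzero eigenvalues = 2000 spanning trees. There is one zero in the spectrum, matching the 1 component.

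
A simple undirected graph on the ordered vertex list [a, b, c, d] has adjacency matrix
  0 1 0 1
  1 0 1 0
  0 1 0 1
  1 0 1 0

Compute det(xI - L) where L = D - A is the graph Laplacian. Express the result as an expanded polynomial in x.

x^4 - 8x^3 + 20x^2 - 16x

With the vertex order [a, b, c, d], the degrees are [2, 2, 2, 2], giving D = diag(2, 2, 2, 2) and L = D - A. Computing det(xI - L) by cofactor expansion (or equivalently via sum-over-permutations) gives x^4 - 8x^3 + 20x^2 - 16x. The coefficient of x^3 equals -trace(L) = -8, matching the sum of degrees. There is one zero in the spectrum, matching the 1 component. The largest eigenvalue, 4, is at most the vertex count 4.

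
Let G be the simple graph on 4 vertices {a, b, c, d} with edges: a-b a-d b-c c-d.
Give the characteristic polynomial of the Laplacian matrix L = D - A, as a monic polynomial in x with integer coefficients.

With the vertex order [a, b, c, d], the degrees are [2, 2, 2, 2], giving D = diag(2, 2, 2, 2) and L = D - A. Computing det(xI - L) by cofactor expansion (or equivalently via sum-over-permutations) gives x^4 - 8x^3 + 20x^2 - 16x. Since p(0) = det(-L) = 0, x divides p(x). The largest eigenvalue, 4, is at most the vertex count 4.

x^4 - 8x^3 + 20x^2 - 16x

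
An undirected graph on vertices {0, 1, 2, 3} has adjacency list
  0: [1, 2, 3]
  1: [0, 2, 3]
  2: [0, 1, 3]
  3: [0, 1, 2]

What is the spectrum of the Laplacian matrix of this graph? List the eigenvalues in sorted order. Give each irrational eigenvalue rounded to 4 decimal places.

[0, 4, 4, 4]

With the vertex order [0, 1, 2, 3], the degrees are [3, 3, 3, 3], giving D = diag(3, 3, 3, 3) and L = D - A. Diagonalising L (or applying a numerical eigensolver to the 4x4 matrix) gives the spectrum above. The single zero eigenvalue shows the graph is connected. The eigenvalues sum to 12, which equals trace(L) = 2|E|. There is one zero in the spectrum, matching the 1 component.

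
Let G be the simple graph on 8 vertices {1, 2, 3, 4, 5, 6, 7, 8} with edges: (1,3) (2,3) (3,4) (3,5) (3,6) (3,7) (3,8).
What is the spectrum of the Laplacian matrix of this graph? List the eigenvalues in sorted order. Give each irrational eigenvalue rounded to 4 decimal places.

Reading degrees in the order [1, 2, 3, 4, 5, 6, 7, 8] gives [1, 1, 7, 1, 1, 1, 1, 1]; set D = diag(1, 1, 7, 1, 1, 1, 1, 1) and form L = D - A. Since every row of L sums to 0, the all-ones vector is in the kernel and 0 is an eigenvalue. The eigenvalues sum to 14, which equals trace(L) = 2|E|.

[0, 1, 1, 1, 1, 1, 1, 8]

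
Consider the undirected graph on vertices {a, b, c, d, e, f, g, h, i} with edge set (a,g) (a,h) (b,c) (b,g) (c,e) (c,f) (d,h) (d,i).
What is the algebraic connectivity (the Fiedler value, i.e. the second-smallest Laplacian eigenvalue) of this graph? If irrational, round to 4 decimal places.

0.1289

Each diagonal entry of L is the vertex degree and each off-diagonal entry is -1 where an edge is present, 0 otherwise; in the order [a, b, c, d, e, f, g, h, i] the diagonal is [2, 2, 3, 2, 1, 1, 2, 2, 1]. The sorted Laplacian eigenvalues are [0, 0.1289, 0.5540, 1, 1.2613, 2.1326, 3, 3.6881, 4.2350]; the algebraic connectivity is the second entry, 0.1289. There is one zero in the spectrum, matching the 1 component. The eigenvalues sum to 16, which equals trace(L) = 2|E|.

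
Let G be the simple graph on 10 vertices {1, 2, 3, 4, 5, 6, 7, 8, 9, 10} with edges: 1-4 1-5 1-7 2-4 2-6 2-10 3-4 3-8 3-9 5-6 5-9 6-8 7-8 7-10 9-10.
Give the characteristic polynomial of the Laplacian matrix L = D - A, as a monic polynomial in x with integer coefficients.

x^10 - 30x^9 + 390x^8 - 2880x^7 + 13305x^6 - 39882x^5 + 77640x^4 - 94800x^3 + 66000x^2 - 20000x

Reading degrees in the order [1, 2, 3, 4, 5, 6, 7, 8, 9, 10] gives [3, 3, 3, 3, 3, 3, 3, 3, 3, 3]; set D = diag(3, 3, 3, 3, 3, 3, 3, 3, 3, 3) and form L = D - A. L has integer entries, so p(x) = det(xI - L) has integer coefficients. Expanding the determinant yields x^10 - 30x^9 + 390x^8 - 2880x^7 + 13305x^6 - 39882x^5 + 77640x^4 - 94800x^3 + 66000x^2 - 20000x. The constant term is 0 because L is singular (the all-ones vector lies in its kernel). There is one zero in the spectrum, matching the 1 component.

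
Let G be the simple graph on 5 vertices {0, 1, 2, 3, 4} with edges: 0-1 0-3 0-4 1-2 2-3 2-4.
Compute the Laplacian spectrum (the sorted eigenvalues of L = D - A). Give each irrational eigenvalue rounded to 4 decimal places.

[0, 2, 2, 3, 5]

With the vertex order [0, 1, 2, 3, 4], the degrees are [3, 2, 3, 2, 2], giving D = diag(3, 2, 3, 2, 2) and L = D - A. The multiplicity of 0 as a Laplacian eigenvalue equals the number of connected components. By the matrix-tree theorem the graph has (1/5) * product of the nonzero eigenvalues = 12 spanning trees.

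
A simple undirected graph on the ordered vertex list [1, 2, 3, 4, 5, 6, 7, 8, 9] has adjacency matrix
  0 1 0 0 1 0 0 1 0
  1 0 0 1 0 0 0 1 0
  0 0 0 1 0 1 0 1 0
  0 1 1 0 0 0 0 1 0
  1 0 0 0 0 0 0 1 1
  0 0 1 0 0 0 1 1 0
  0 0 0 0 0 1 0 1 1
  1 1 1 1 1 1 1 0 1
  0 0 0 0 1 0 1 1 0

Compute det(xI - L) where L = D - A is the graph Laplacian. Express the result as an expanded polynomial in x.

Reading degrees in the order [1, 2, 3, 4, 5, 6, 7, 8, 9] gives [3, 3, 3, 3, 3, 3, 3, 8, 3]; set D = diag(3, 3, 3, 3, 3, 3, 3, 8, 3) and form L = D - A. Computing det(xI - L) by cofactor expansion (or equivalently via sum-over-permutations) gives x^9 - 32x^8 + 428x^7 - 3136x^6 + 13786x^5 - 37232x^4 + 60276x^3 - 53424x^2 + 19845x. The constant term is 0 because L is singular (the all-ones vector lies in its kernel). There is one zero in the spectrum, matching the 1 component.

x^9 - 32x^8 + 428x^7 - 3136x^6 + 13786x^5 - 37232x^4 + 60276x^3 - 53424x^2 + 19845x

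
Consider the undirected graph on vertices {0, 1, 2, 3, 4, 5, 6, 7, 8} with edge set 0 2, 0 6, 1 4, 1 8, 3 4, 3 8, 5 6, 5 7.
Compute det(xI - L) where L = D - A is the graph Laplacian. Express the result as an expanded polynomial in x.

With the vertex order [0, 1, 2, 3, 4, 5, 6, 7, 8], the degrees are [2, 2, 1, 2, 2, 2, 2, 1, 2], giving D = diag(2, 2, 1, 2, 2, 2, 2, 1, 2) and L = D - A. L has integer entries, so p(x) = det(xI - L) has integer coefficients. Expanding the determinant yields x^9 - 16x^8 + 105x^7 - 364x^6 + 713x^5 - 776x^4 + 420x^3 - 80x^2. Since p(0) = det(-L) = 0, x divides p(x). The eigenvalues sum to 16, which equals trace(L) = 2|E|. The largest eigenvalue, 4, is at most the vertex count 9.

x^9 - 16x^8 + 105x^7 - 364x^6 + 713x^5 - 776x^4 + 420x^3 - 80x^2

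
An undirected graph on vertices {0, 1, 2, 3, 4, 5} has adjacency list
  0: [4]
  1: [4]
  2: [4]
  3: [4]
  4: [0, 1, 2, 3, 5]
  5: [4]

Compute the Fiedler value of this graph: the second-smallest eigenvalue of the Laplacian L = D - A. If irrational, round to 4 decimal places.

1

With the vertex order [0, 1, 2, 3, 4, 5], the degrees are [1, 1, 1, 1, 5, 1], giving D = diag(1, 1, 1, 1, 5, 1) and L = D - A. The smallest Laplacian eigenvalue is always 0. The next one, lambda_2 = 1, measures how hard the graph is to disconnect: larger values mean better connectivity. There is one zero in the spectrum, matching the 1 component.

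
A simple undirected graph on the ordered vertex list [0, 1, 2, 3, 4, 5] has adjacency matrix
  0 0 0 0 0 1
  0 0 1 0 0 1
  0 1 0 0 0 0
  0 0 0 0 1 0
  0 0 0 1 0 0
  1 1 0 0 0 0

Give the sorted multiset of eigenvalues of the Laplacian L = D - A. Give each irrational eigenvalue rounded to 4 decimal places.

[0, 0, 0.5858, 2, 2, 3.4142]

Reading degrees in the order [0, 1, 2, 3, 4, 5] gives [1, 2, 1, 1, 1, 2]; set D = diag(1, 2, 1, 1, 1, 2) and form L = D - A. Since every row of L sums to 0, the all-ones vector is in the kernel and 0 is an eigenvalue. The 2 zero eigenvalues correspond to the 2 connected components.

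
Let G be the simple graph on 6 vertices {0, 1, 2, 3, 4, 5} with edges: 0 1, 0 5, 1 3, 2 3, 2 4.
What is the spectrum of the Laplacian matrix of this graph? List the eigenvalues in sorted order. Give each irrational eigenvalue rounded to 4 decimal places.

[0, 0.2679, 1, 2, 3, 3.7321]

With the vertex order [0, 1, 2, 3, 4, 5], the degrees are [2, 2, 2, 2, 1, 1], giving D = diag(2, 2, 2, 2, 1, 1) and L = D - A. Since every row of L sums to 0, the all-ones vector is in the kernel and 0 is an eigenvalue. The single zero eigenvalue shows the graph is connected.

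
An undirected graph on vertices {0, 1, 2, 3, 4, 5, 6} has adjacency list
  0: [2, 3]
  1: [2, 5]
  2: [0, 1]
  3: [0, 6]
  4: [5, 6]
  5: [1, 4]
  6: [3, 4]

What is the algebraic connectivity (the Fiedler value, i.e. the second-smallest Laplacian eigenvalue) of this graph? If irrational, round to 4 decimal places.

0.7530

With the vertex order [0, 1, 2, 3, 4, 5, 6], the degrees are [2, 2, 2, 2, 2, 2, 2], giving D = diag(2, 2, 2, 2, 2, 2, 2) and L = D - A. The sorted Laplacian eigenvalues are [0, 0.7530, 0.7530, 2.4450, 2.4450, 3.8019, 3.8019]; the algebraic connectivity is the second entry, 0.7530. The largest eigenvalue, 3.8019, is at most the vertex count 7.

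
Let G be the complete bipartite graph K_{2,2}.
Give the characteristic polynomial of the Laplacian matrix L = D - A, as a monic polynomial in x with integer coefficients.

x^4 - 8x^3 + 20x^2 - 16x

The graph has 4 vertices and degree multiset [2, 2, 2, 2]; D is the diagonal matrix of degrees and L = D - A. The eigenvalues of L are [0, 2, 2, 4]; the characteristic polynomial is the product of (x - lambda_i), which multiplies out to x^4 - 8x^3 + 20x^2 - 16x. The coefficient of x^3 equals -trace(L) = -8, matching the sum of degrees.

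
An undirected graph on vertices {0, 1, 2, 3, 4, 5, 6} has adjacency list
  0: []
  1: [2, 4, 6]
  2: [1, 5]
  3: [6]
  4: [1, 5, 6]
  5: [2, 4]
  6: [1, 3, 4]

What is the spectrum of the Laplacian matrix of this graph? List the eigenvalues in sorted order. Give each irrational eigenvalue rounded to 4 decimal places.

[0, 0, 0.6972, 2, 2.3820, 4.3028, 4.6180]

With the vertex order [0, 1, 2, 3, 4, 5, 6], the degrees are [0, 3, 2, 1, 3, 2, 3], giving D = diag(0, 3, 2, 1, 3, 2, 3) and L = D - A. The multiplicity of 0 as a Laplacian eigenvalue equals the number of connected components. The 2 zero eigenvalues correspond to the 2 connected components. The largest eigenvalue, 4.6180, is at most the vertex count 7. The eigenvalues sum to 14, which equals trace(L) = 2|E|.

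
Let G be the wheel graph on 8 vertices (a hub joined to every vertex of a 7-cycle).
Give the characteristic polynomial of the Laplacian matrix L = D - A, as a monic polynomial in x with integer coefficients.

x^8 - 28x^7 + 322x^6 - 1974x^5 + 6965x^4 - 14126x^3 + 15225x^2 - 6728x

The graph has 8 vertices and degree multiset [7, 3, 3, 3, 3, 3, 3, 3]; D is the diagonal matrix of degrees and L = D - A. Computing det(xI - L) by cofactor expansion (or equivalently via sum-over-permutations) gives x^8 - 28x^7 + 322x^6 - 1974x^5 + 6965x^4 - 14126x^3 + 15225x^2 - 6728x. The coefficient of x^7 equals -trace(L) = -28, matching the sum of degrees. By the matrix-tree theorem the graph has (1/8) * product of the nonzero eigenvalues = 841 spanning trees. The largest eigenvalue, 8, is at most the vertex count 8.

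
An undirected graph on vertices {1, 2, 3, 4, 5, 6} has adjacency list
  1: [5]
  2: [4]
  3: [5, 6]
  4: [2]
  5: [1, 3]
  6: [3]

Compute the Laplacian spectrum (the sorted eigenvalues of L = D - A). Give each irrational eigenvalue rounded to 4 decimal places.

Reading degrees in the order [1, 2, 3, 4, 5, 6] gives [1, 1, 2, 1, 2, 1]; set D = diag(1, 1, 2, 1, 2, 1) and form L = D - A. The multiplicity of 0 as a Laplacian eigenvalue equals the number of connected components. The 2 zero eigenvalues correspond to the 2 connected components. There are 2 zeros in the spectrum, matching the 2 components.

[0, 0, 0.5858, 2, 2, 3.4142]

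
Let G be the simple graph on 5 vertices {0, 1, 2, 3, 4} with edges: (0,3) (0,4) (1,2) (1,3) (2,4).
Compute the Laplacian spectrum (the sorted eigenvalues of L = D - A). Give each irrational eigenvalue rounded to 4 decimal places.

[0, 1.3820, 1.3820, 3.6180, 3.6180]

With the vertex order [0, 1, 2, 3, 4], the degrees are [2, 2, 2, 2, 2], giving D = diag(2, 2, 2, 2, 2) and L = D - A. The multiplicity of 0 as a Laplacian eigenvalue equals the number of connected components. The eigenvalues sum to 10, which equals trace(L) = 2|E|. By the matrix-tree theorem the graph has (1/5) * product of the nonzero eigenvalues = 5 spanning trees.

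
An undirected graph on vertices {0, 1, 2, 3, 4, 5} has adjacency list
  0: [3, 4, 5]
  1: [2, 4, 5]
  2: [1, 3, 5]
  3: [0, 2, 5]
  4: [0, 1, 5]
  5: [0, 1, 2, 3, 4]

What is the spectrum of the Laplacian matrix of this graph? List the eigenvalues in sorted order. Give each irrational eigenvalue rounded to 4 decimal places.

With the vertex order [0, 1, 2, 3, 4, 5], the degrees are [3, 3, 3, 3, 3, 5], giving D = diag(3, 3, 3, 3, 3, 5) and L = D - A. The multiplicity of 0 as a Laplacian eigenvalue equals the number of connected components. The single zero eigenvalue shows the graph is connected. The largest eigenvalue, 6, is at most the vertex count 6.

[0, 2.3820, 2.3820, 4.6180, 4.6180, 6]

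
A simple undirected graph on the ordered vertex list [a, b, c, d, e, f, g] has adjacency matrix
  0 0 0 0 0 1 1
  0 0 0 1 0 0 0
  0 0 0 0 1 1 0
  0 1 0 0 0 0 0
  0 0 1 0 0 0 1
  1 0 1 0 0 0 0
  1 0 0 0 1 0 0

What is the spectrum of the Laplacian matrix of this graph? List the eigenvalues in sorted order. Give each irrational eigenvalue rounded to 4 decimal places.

[0, 0, 1.3820, 1.3820, 2, 3.6180, 3.6180]

With the vertex order [a, b, c, d, e, f, g], the degrees are [2, 1, 2, 1, 2, 2, 2], giving D = diag(2, 1, 2, 1, 2, 2, 2) and L = D - A. Since every row of L sums to 0, the all-ones vector is in the kernel and 0 is an eigenvalue. The 2 zero eigenvalues correspond to the 2 connected components. The eigenvalues sum to 12, which equals trace(L) = 2|E|.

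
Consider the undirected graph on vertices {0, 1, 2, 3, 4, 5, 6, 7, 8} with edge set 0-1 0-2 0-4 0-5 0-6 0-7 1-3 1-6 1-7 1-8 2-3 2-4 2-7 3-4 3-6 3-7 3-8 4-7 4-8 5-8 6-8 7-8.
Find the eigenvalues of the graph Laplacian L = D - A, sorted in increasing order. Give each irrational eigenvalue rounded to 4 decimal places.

[0, 1.9251, 3.1928, 4.9370, 5.4198, 5.8673, 7.0686, 7.3223, 8.2671]

With the vertex order [0, 1, 2, 3, 4, 5, 6, 7, 8], the degrees are [6, 5, 4, 6, 5, 2, 4, 6, 6], giving D = diag(6, 5, 4, 6, 5, 2, 4, 6, 6) and L = D - A. Since every row of L sums to 0, the all-ones vector is in the kernel and 0 is an eigenvalue. The single zero eigenvalue shows the graph is connected. There is one zero in the spectrum, matching the 1 component.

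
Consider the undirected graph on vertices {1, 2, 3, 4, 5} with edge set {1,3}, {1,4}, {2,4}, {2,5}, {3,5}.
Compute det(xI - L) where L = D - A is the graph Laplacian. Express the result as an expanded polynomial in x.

x^5 - 10x^4 + 35x^3 - 50x^2 + 25x

With the vertex order [1, 2, 3, 4, 5], the degrees are [2, 2, 2, 2, 2], giving D = diag(2, 2, 2, 2, 2) and L = D - A. L has integer entries, so p(x) = det(xI - L) has integer coefficients. Expanding the determinant yields x^5 - 10x^4 + 35x^3 - 50x^2 + 25x. The constant term is 0 because L is singular (the all-ones vector lies in its kernel). The eigenvalues sum to 10, which equals trace(L) = 2|E|. There is one zero in the spectrum, matching the 1 component.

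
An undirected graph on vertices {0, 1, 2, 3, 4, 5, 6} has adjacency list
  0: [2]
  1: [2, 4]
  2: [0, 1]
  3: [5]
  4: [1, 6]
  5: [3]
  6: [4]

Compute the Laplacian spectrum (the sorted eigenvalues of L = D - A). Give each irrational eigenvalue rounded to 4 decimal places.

[0, 0, 0.3820, 1.3820, 2, 2.6180, 3.6180]

With the vertex order [0, 1, 2, 3, 4, 5, 6], the degrees are [1, 2, 2, 1, 2, 1, 1], giving D = diag(1, 2, 2, 1, 2, 1, 1) and L = D - A. Since every row of L sums to 0, the all-ones vector is in the kernel and 0 is an eigenvalue. The 2 zero eigenvalues correspond to the 2 connected components. There are 2 zeros in the spectrum, matching the 2 components. The largest eigenvalue, 3.6180, is at most the vertex count 7.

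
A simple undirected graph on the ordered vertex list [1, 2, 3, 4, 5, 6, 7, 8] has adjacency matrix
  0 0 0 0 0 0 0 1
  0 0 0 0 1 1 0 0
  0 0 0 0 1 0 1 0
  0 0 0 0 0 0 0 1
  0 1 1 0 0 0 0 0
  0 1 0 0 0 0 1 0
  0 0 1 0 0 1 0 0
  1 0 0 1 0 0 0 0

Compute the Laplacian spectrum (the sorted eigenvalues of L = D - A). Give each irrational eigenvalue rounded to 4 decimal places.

[0, 0, 1, 1.3820, 1.3820, 3, 3.6180, 3.6180]

Reading degrees in the order [1, 2, 3, 4, 5, 6, 7, 8] gives [1, 2, 2, 1, 2, 2, 2, 2]; set D = diag(1, 2, 2, 1, 2, 2, 2, 2) and form L = D - A. Since every row of L sums to 0, the all-ones vector is in the kernel and 0 is an eigenvalue. The 2 zero eigenvalues correspond to the 2 connected components.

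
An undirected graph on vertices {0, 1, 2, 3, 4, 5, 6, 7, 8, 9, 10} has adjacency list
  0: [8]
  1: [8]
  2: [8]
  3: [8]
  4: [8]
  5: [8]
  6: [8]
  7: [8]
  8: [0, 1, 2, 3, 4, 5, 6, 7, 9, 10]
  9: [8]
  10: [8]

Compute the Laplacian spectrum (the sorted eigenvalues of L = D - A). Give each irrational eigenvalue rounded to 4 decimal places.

[0, 1, 1, 1, 1, 1, 1, 1, 1, 1, 11]

With the vertex order [0, 1, 2, 3, 4, 5, 6, 7, 8, 9, 10], the degrees are [1, 1, 1, 1, 1, 1, 1, 1, 10, 1, 1], giving D = diag(1, 1, 1, 1, 1, 1, 1, 1, 10, 1, 1) and L = D - A. The multiplicity of 0 as a Laplacian eigenvalue equals the number of connected components. The single zero eigenvalue shows the graph is connected. There is one zero in the spectrum, matching the 1 component.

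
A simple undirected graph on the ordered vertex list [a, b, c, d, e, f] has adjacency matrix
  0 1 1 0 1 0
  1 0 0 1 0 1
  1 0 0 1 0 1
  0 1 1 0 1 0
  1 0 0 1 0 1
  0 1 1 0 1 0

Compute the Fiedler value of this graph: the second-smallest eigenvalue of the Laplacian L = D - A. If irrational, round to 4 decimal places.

3

With the vertex order [a, b, c, d, e, f], the degrees are [3, 3, 3, 3, 3, 3], giving D = diag(3, 3, 3, 3, 3, 3) and L = D - A. The smallest Laplacian eigenvalue is always 0. The next one, lambda_2 = 3, measures how hard the graph is to disconnect: larger values mean better connectivity. The eigenvalues sum to 18, which equals trace(L) = 2|E|. The largest eigenvalue, 6, is at most the vertex count 6.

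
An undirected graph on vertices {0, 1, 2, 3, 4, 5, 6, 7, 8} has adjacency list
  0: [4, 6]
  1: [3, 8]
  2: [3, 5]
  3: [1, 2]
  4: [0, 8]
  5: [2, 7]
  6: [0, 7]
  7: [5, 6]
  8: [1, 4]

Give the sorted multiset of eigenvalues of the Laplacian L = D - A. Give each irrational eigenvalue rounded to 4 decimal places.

[0, 0.4679, 0.4679, 1.6527, 1.6527, 3, 3, 3.8794, 3.8794]

Reading degrees in the order [0, 1, 2, 3, 4, 5, 6, 7, 8] gives [2, 2, 2, 2, 2, 2, 2, 2, 2]; set D = diag(2, 2, 2, 2, 2, 2, 2, 2, 2) and form L = D - A. L is symmetric positive semidefinite, so every eigenvalue is real and nonnegative. The single zero eigenvalue shows the graph is connected. There is one zero in the spectrum, matching the 1 component. The largest eigenvalue, 3.8794, is at most the vertex count 9.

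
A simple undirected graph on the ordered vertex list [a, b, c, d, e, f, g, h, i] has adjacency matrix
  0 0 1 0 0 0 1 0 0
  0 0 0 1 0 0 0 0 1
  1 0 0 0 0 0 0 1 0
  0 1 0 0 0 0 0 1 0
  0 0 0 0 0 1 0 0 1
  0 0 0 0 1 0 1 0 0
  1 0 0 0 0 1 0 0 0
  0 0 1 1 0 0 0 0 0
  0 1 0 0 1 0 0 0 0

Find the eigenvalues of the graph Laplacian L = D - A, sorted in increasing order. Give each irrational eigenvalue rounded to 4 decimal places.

[0, 0.4679, 0.4679, 1.6527, 1.6527, 3, 3, 3.8794, 3.8794]

Reading degrees in the order [a, b, c, d, e, f, g, h, i] gives [2, 2, 2, 2, 2, 2, 2, 2, 2]; set D = diag(2, 2, 2, 2, 2, 2, 2, 2, 2) and form L = D - A. Diagonalising L (or applying a numerical eigensolver to the 9x9 matrix) gives the spectrum above.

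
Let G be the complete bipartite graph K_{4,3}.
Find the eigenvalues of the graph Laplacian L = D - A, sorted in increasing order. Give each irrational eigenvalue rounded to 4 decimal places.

[0, 3, 3, 3, 4, 4, 7]

The graph has 7 vertices and degree multiset [4, 4, 4, 3, 3, 3, 3]; D is the diagonal matrix of degrees and L = D - A. Diagonalising L (or applying a numerical eigensolver to the 7x7 matrix) gives the spectrum above. The single zero eigenvalue shows the graph is connected. The largest eigenvalue, 7, is at most the vertex count 7. There is one zero in the spectrum, matching the 1 component.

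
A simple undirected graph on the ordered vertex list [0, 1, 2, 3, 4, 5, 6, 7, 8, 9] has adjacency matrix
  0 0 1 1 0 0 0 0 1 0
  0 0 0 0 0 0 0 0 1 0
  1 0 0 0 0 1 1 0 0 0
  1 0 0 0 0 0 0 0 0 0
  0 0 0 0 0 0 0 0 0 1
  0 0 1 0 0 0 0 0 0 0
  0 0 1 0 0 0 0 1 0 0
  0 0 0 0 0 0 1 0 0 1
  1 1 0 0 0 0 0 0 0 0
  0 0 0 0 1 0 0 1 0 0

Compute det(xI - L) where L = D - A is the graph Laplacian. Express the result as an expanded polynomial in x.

x^10 - 18x^9 + 134x^8 - 536x^7 + 1253x^6 - 1746x^5 + 1421x^4 - 636x^3 + 137x^2 - 10x

Reading degrees in the order [0, 1, 2, 3, 4, 5, 6, 7, 8, 9] gives [3, 1, 3, 1, 1, 1, 2, 2, 2, 2]; set D = diag(3, 1, 3, 1, 1, 1, 2, 2, 2, 2) and form L = D - A. Computing det(xI - L) by cofactor expansion (or equivalently via sum-over-permutations) gives x^10 - 18x^9 + 134x^8 - 536x^7 + 1253x^6 - 1746x^5 + 1421x^4 - 636x^3 + 137x^2 - 10x. The coefficient of x^9 equals -trace(L) = -18, matching the sum of degrees. The largest eigenvalue, 4.6978, is at most the vertex count 10. The eigenvalues sum to 18, which equals trace(L) = 2|E|.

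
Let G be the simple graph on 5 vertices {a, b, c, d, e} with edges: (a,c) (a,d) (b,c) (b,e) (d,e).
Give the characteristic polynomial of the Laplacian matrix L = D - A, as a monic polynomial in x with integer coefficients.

x^5 - 10x^4 + 35x^3 - 50x^2 + 25x

Each diagonal entry of L is the vertex degree and each off-diagonal entry is -1 where an edge is present, 0 otherwise; in the order [a, b, c, d, e] the diagonal is [2, 2, 2, 2, 2]. L has integer entries, so p(x) = det(xI - L) has integer coefficients. Expanding the determinant yields x^5 - 10x^4 + 35x^3 - 50x^2 + 25x. The coefficient of x^4 equals -trace(L) = -10, matching the sum of degrees. The largest eigenvalue, 3.6180, is at most the vertex count 5.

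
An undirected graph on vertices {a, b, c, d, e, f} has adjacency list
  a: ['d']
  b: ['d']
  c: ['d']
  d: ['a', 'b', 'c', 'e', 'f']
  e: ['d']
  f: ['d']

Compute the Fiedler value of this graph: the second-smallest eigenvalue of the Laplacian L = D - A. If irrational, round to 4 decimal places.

Reading degrees in the order [a, b, c, d, e, f] gives [1, 1, 1, 5, 1, 1]; set D = diag(1, 1, 1, 5, 1, 1) and form L = D - A. Computing the eigenvalues of L and sorting gives [0, 1, 1, 1, 1, 6]. The Fiedler value lambda_2 = 1 is strictly positive, so the graph is connected. By the matrix-tree theorem the graph has (1/6) * product of the nonzero eigenvalues = 1 spanning tree.

1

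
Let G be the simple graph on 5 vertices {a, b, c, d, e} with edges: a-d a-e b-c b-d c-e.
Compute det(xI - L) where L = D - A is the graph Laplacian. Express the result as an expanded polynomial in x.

With the vertex order [a, b, c, d, e], the degrees are [2, 2, 2, 2, 2], giving D = diag(2, 2, 2, 2, 2) and L = D - A. Computing det(xI - L) by cofactor expansion (or equivalently via sum-over-permutations) gives x^5 - 10x^4 + 35x^3 - 50x^2 + 25x. The coefficient of x^4 equals -trace(L) = -10, matching the sum of degrees.

x^5 - 10x^4 + 35x^3 - 50x^2 + 25x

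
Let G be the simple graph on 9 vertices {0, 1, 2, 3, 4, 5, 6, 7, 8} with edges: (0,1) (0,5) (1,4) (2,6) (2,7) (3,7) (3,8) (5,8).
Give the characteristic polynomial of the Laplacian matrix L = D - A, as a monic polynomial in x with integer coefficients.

x^9 - 16x^8 + 105x^7 - 364x^6 + 715x^5 - 792x^4 + 462x^3 - 120x^2 + 9x

With the vertex order [0, 1, 2, 3, 4, 5, 6, 7, 8], the degrees are [2, 2, 2, 2, 1, 2, 1, 2, 2], giving D = diag(2, 2, 2, 2, 1, 2, 1, 2, 2) and L = D - A. Computing det(xI - L) by cofactor expansion (or equivalently via sum-over-permutations) gives x^9 - 16x^8 + 105x^7 - 364x^6 + 715x^5 - 792x^4 + 462x^3 - 120x^2 + 9x. The coefficient of x^8 equals -trace(L) = -16, matching the sum of degrees. The eigenvalues sum to 16, which equals trace(L) = 2|E|.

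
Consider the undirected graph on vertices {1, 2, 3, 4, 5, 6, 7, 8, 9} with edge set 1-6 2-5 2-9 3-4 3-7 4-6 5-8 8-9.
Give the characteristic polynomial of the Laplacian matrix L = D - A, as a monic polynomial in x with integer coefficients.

Each diagonal entry of L is the vertex degree and each off-diagonal entry is -1 where an edge is present, 0 otherwise; in the order [1, 2, 3, 4, 5, 6, 7, 8, 9] the diagonal is [1, 2, 2, 2, 2, 2, 1, 2, 2]. Computing det(xI - L) by cofactor expansion (or equivalently via sum-over-permutations) gives x^9 - 16x^8 + 105x^7 - 364x^6 + 713x^5 - 776x^4 + 420x^3 - 80x^2. The constant term is 0 because L is singular (the all-ones vector lies in its kernel). The eigenvalues sum to 16, which equals trace(L) = 2|E|. The largest eigenvalue, 4, is at most the vertex count 9.

x^9 - 16x^8 + 105x^7 - 364x^6 + 713x^5 - 776x^4 + 420x^3 - 80x^2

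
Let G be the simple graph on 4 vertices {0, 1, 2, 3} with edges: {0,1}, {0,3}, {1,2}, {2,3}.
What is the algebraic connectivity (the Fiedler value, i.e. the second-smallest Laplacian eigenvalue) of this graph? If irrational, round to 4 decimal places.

2

Reading degrees in the order [0, 1, 2, 3] gives [2, 2, 2, 2]; set D = diag(2, 2, 2, 2) and form L = D - A. The sorted Laplacian eigenvalues are [0, 2, 2, 4]; the algebraic connectivity is the second entry, 2. By the matrix-tree theorem the graph has (1/4) * product of the nonzero eigenvalues = 4 spanning trees. The largest eigenvalue, 4, is at most the vertex count 4.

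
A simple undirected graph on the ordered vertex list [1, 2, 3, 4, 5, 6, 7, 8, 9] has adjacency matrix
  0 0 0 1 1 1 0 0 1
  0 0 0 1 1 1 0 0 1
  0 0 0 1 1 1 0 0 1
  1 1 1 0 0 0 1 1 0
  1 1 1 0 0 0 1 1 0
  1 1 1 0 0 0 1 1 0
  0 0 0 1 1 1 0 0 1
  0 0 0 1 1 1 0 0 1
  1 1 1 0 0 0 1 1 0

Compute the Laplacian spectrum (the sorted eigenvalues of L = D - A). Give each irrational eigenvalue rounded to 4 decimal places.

Reading degrees in the order [1, 2, 3, 4, 5, 6, 7, 8, 9] gives [4, 4, 4, 5, 5, 5, 4, 4, 5]; set D = diag(4, 4, 4, 5, 5, 5, 4, 4, 5) and form L = D - A. The multiplicity of 0 as a Laplacian eigenvalue equals the number of connected components. The single zero eigenvalue shows the graph is connected.

[0, 4, 4, 4, 4, 5, 5, 5, 9]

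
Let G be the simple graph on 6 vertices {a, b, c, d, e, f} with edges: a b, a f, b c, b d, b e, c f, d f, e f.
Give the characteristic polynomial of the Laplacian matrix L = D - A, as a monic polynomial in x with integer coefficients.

With the vertex order [a, b, c, d, e, f], the degrees are [2, 4, 2, 2, 2, 4], giving D = diag(2, 4, 2, 2, 2, 4) and L = D - A. The eigenvalues of L are [0, 2, 2, 2, 4, 6]; the characteristic polynomial is the product of (x - lambda_i), which multiplies out to x^6 - 16x^5 + 96x^4 - 272x^3 + 368x^2 - 192x. The constant term is 0 because L is singular (the all-ones vector lies in its kernel). The largest eigenvalue, 6, is at most the vertex count 6. By the matrix-tree theorem the graph has (1/6) * product of the nonzero eigenvalues = 32 spanning trees.

x^6 - 16x^5 + 96x^4 - 272x^3 + 368x^2 - 192x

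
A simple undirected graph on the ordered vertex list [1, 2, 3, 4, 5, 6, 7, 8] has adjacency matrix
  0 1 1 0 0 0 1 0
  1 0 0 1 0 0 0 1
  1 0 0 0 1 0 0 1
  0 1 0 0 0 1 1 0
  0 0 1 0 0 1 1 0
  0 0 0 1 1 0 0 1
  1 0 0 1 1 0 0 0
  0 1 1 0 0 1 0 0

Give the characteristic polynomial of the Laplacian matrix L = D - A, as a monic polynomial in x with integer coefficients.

Each diagonal entry of L is the vertex degree and each off-diagonal entry is -1 where an edge is present, 0 otherwise; in the order [1, 2, 3, 4, 5, 6, 7, 8] the diagonal is [3, 3, 3, 3, 3, 3, 3, 3]. L has integer entries, so p(x) = det(xI - L) has integer coefficients. Expanding the determinant yields x^8 - 24x^7 + 240x^6 - 1296x^5 + 4080x^4 - 7488x^3 + 7424x^2 - 3072x. The constant term is 0 because L is singular (the all-ones vector lies in its kernel). The eigenvalues sum to 24, which equals trace(L) = 2|E|. The largest eigenvalue, 6, is at most the vertex count 8.

x^8 - 24x^7 + 240x^6 - 1296x^5 + 4080x^4 - 7488x^3 + 7424x^2 - 3072x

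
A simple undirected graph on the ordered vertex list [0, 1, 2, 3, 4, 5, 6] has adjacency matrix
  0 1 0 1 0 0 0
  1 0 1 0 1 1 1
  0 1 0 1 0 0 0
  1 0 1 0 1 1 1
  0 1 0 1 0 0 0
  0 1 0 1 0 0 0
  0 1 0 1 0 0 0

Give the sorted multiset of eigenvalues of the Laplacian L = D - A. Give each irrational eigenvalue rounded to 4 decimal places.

[0, 2, 2, 2, 2, 5, 7]

With the vertex order [0, 1, 2, 3, 4, 5, 6], the degrees are [2, 5, 2, 5, 2, 2, 2], giving D = diag(2, 5, 2, 5, 2, 2, 2) and L = D - A. The multiplicity of 0 as a Laplacian eigenvalue equals the number of connected components. By the matrix-tree theorem the graph has (1/7) * product of the nonzero eigenvalues = 80 spanning trees. There is one zero in the spectrum, matching the 1 component.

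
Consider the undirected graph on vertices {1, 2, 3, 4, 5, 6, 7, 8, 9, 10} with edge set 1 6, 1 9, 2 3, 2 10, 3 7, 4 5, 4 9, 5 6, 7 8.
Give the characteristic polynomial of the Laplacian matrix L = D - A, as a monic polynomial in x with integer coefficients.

With the vertex order [1, 2, 3, 4, 5, 6, 7, 8, 9, 10], the degrees are [2, 2, 2, 2, 2, 2, 2, 1, 2, 1], giving D = diag(2, 2, 2, 2, 2, 2, 2, 1, 2, 1) and L = D - A. Computing det(xI - L) by cofactor expansion (or equivalently via sum-over-permutations) gives x^10 - 18x^9 + 136x^8 - 560x^7 + 1365x^6 - 2000x^5 + 1700x^4 - 750x^3 + 125x^2. The constant term is 0 because L is singular (the all-ones vector lies in its kernel). There are 2 zeros in the spectrum, matching the 2 components. The eigenvalues sum to 18, which equals trace(L) = 2|E|.

x^10 - 18x^9 + 136x^8 - 560x^7 + 1365x^6 - 2000x^5 + 1700x^4 - 750x^3 + 125x^2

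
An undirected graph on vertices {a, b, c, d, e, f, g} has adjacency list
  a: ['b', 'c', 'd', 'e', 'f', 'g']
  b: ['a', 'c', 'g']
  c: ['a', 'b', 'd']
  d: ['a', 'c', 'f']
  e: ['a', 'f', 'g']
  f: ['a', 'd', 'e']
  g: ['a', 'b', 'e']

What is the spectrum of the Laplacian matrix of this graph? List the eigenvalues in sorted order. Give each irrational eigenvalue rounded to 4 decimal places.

[0, 2, 2, 4, 4, 5, 7]

With the vertex order [a, b, c, d, e, f, g], the degrees are [6, 3, 3, 3, 3, 3, 3], giving D = diag(6, 3, 3, 3, 3, 3, 3) and L = D - A. Diagonalising L (or applying a numerical eigensolver to the 7x7 matrix) gives the spectrum above. The single zero eigenvalue shows the graph is connected. There is one zero in the spectrum, matching the 1 component. The largest eigenvalue, 7, is at most the vertex count 7.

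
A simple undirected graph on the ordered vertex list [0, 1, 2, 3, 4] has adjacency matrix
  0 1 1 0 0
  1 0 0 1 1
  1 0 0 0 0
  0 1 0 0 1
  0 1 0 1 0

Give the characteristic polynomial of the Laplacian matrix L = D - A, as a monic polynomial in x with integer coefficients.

With the vertex order [0, 1, 2, 3, 4], the degrees are [2, 3, 1, 2, 2], giving D = diag(2, 3, 1, 2, 2) and L = D - A. L has integer entries, so p(x) = det(xI - L) has integer coefficients. Expanding the determinant yields x^5 - 10x^4 + 34x^3 - 44x^2 + 15x. The coefficient of x^4 equals -trace(L) = -10, matching the sum of degrees. By the matrix-tree theorem the graph has (1/5) * product of the nonzero eigenvalues = 3 spanning trees.

x^5 - 10x^4 + 34x^3 - 44x^2 + 15x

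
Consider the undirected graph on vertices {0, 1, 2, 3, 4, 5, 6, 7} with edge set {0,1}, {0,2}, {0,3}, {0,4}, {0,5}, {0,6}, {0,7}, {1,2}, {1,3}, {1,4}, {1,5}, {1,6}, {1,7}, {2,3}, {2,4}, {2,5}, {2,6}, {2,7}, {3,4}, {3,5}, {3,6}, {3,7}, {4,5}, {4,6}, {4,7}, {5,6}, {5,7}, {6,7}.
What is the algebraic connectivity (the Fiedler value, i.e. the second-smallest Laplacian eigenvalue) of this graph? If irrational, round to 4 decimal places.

With the vertex order [0, 1, 2, 3, 4, 5, 6, 7], the degrees are [7, 7, 7, 7, 7, 7, 7, 7], giving D = diag(7, 7, 7, 7, 7, 7, 7, 7) and L = D - A. The sorted Laplacian eigenvalues are [0, 8, 8, 8, 8, 8, 8, 8]; the algebraic connectivity is the second entry, 8. By the matrix-tree theorem the graph has (1/8) * product of the nonzero eigenvalues = 262144 spanning trees.

8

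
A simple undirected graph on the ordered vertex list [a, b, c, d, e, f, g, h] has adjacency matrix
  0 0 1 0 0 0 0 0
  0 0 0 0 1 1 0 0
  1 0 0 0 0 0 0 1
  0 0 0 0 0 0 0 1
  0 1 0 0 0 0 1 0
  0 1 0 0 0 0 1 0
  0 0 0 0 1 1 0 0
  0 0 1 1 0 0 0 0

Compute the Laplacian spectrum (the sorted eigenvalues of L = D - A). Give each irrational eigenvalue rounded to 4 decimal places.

With the vertex order [a, b, c, d, e, f, g, h], the degrees are [1, 2, 2, 1, 2, 2, 2, 2], giving D = diag(1, 2, 2, 1, 2, 2, 2, 2) and L = D - A. L is symmetric positive semidefinite, so every eigenvalue is real and nonnegative. The 2 zero eigenvalues correspond to the 2 connected components.

[0, 0, 0.5858, 2, 2, 2, 3.4142, 4]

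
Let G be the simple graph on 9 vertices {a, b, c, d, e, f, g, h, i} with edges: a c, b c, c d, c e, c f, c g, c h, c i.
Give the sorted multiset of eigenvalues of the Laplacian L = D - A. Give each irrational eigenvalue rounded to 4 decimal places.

[0, 1, 1, 1, 1, 1, 1, 1, 9]

Reading degrees in the order [a, b, c, d, e, f, g, h, i] gives [1, 1, 8, 1, 1, 1, 1, 1, 1]; set D = diag(1, 1, 8, 1, 1, 1, 1, 1, 1) and form L = D - A. L is symmetric positive semidefinite, so every eigenvalue is real and nonnegative. The single zero eigenvalue shows the graph is connected.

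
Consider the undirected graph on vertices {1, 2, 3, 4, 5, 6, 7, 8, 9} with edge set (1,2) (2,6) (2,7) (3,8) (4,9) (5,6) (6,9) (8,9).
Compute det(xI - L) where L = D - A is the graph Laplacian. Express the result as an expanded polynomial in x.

x^9 - 16x^8 + 102x^7 - 334x^6 + 606x^5 - 616x^4 + 340x^3 - 92x^2 + 9x

With the vertex order [1, 2, 3, 4, 5, 6, 7, 8, 9], the degrees are [1, 3, 1, 1, 1, 3, 1, 2, 3], giving D = diag(1, 3, 1, 1, 1, 3, 1, 2, 3) and L = D - A. Computing det(xI - L) by cofactor expansion (or equivalently via sum-over-permutations) gives x^9 - 16x^8 + 102x^7 - 334x^6 + 606x^5 - 616x^4 + 340x^3 - 92x^2 + 9x. The constant term is 0 because L is singular (the all-ones vector lies in its kernel). The eigenvalues sum to 16, which equals trace(L) = 2|E|.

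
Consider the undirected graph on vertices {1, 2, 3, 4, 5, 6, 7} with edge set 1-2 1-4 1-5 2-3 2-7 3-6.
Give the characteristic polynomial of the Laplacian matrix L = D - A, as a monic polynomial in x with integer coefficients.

x^7 - 12x^6 + 53x^5 - 108x^4 + 105x^3 - 46x^2 + 7x

Each diagonal entry of L is the vertex degree and each off-diagonal entry is -1 where an edge is present, 0 otherwise; in the order [1, 2, 3, 4, 5, 6, 7] the diagonal is [3, 3, 2, 1, 1, 1, 1]. L has integer entries, so p(x) = det(xI - L) has integer coefficients. Expanding the determinant yields x^7 - 12x^6 + 53x^5 - 108x^4 + 105x^3 - 46x^2 + 7x. Since p(0) = det(-L) = 0, x divides p(x). By the matrix-tree theorem the graph has (1/7) * product of the nonzero eigenvalues = 1 spanning tree.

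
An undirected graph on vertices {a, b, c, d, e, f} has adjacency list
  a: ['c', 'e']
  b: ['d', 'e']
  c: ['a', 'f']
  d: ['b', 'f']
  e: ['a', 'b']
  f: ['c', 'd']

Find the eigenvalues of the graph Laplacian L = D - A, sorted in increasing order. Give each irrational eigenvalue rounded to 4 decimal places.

[0, 1, 1, 3, 3, 4]

Reading degrees in the order [a, b, c, d, e, f] gives [2, 2, 2, 2, 2, 2]; set D = diag(2, 2, 2, 2, 2, 2) and form L = D - A. Since every row of L sums to 0, the all-ones vector is in the kernel and 0 is an eigenvalue. The single zero eigenvalue shows the graph is connected. There is one zero in the spectrum, matching the 1 component.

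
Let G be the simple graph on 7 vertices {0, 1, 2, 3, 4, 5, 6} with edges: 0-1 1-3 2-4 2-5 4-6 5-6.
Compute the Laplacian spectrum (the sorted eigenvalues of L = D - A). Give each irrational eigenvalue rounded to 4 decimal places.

[0, 0, 1, 2, 2, 3, 4]

Reading degrees in the order [0, 1, 2, 3, 4, 5, 6] gives [1, 2, 2, 1, 2, 2, 2]; set D = diag(1, 2, 2, 1, 2, 2, 2) and form L = D - A. Since every row of L sums to 0, the all-ones vector is in the kernel and 0 is an eigenvalue. The 2 zero eigenvalues correspond to the 2 connected components.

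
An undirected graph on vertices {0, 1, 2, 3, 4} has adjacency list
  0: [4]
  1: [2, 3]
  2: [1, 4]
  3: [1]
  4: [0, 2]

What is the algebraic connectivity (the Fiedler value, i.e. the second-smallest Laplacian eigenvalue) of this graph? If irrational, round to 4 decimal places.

0.3820

With the vertex order [0, 1, 2, 3, 4], the degrees are [1, 2, 2, 1, 2], giving D = diag(1, 2, 2, 1, 2) and L = D - A. The sorted Laplacian eigenvalues are [0, 0.3820, 1.3820, 2.6180, 3.6180]; the algebraic connectivity is the second entry, 0.3820. By the matrix-tree theorem the graph has (1/5) * product of the nonzero eigenvalues = 1 spanning tree.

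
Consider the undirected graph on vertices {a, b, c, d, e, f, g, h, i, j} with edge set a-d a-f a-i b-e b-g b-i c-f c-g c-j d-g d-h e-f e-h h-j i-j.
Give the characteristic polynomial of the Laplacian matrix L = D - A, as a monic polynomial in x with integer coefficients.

x^10 - 30x^9 + 390x^8 - 2880x^7 + 13305x^6 - 39882x^5 + 77640x^4 - 94800x^3 + 66000x^2 - 20000x

With the vertex order [a, b, c, d, e, f, g, h, i, j], the degrees are [3, 3, 3, 3, 3, 3, 3, 3, 3, 3], giving D = diag(3, 3, 3, 3, 3, 3, 3, 3, 3, 3) and L = D - A. L has integer entries, so p(x) = det(xI - L) has integer coefficients. Expanding the determinant yields x^10 - 30x^9 + 390x^8 - 2880x^7 + 13305x^6 - 39882x^5 + 77640x^4 - 94800x^3 + 66000x^2 - 20000x. The coefficient of x^9 equals -trace(L) = -30, matching the sum of degrees. By the matrix-tree theorem the graph has (1/10) * product of the nonzero eigenvalues = 2000 spanning trees.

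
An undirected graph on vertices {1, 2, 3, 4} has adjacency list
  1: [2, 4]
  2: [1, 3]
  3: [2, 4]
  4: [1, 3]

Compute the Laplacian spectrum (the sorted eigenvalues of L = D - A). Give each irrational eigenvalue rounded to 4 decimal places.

Each diagonal entry of L is the vertex degree and each off-diagonal entry is -1 where an edge is present, 0 otherwise; in the order [1, 2, 3, 4] the diagonal is [2, 2, 2, 2]. The multiplicity of 0 as a Laplacian eigenvalue equals the number of connected components. The eigenvalues sum to 8, which equals trace(L) = 2|E|.

[0, 2, 2, 4]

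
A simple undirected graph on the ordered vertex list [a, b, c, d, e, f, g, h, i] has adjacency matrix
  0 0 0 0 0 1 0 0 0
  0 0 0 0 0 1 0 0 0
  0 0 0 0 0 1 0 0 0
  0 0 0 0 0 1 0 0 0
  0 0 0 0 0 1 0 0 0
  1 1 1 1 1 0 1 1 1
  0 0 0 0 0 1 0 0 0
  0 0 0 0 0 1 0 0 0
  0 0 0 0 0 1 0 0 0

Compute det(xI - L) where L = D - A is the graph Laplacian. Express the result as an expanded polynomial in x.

x^9 - 16x^8 + 84x^7 - 224x^6 + 350x^5 - 336x^4 + 196x^3 - 64x^2 + 9x

With the vertex order [a, b, c, d, e, f, g, h, i], the degrees are [1, 1, 1, 1, 1, 8, 1, 1, 1], giving D = diag(1, 1, 1, 1, 1, 8, 1, 1, 1) and L = D - A. L has integer entries, so p(x) = det(xI - L) has integer coefficients. Expanding the determinant yields x^9 - 16x^8 + 84x^7 - 224x^6 + 350x^5 - 336x^4 + 196x^3 - 64x^2 + 9x. The coefficient of x^8 equals -trace(L) = -16, matching the sum of degrees.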